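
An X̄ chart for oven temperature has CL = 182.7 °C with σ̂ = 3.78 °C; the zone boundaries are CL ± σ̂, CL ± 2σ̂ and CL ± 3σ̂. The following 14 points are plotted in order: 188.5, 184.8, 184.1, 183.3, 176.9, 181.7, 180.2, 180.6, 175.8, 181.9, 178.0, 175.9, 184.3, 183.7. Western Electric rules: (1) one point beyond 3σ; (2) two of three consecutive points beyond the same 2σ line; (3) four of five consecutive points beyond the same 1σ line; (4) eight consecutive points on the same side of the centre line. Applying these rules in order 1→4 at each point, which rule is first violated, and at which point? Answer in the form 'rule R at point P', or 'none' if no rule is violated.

Zone of each point (C = within 1σ̂, B = 1σ̂–2σ̂, A = 2σ̂–3σ̂, * = beyond 3σ̂; sign = side of CL): 1:+B, 2:+C, 3:+C, 4:+C, 5:-B, 6:-C, 7:-C, 8:-C, 9:-B, 10:-C, 11:-B, 12:-B, 13:+C, 14:+C
Rule 4 (eight consecutive points on the same side of the centre line) is satisfied at point 12.

rule 4 at point 12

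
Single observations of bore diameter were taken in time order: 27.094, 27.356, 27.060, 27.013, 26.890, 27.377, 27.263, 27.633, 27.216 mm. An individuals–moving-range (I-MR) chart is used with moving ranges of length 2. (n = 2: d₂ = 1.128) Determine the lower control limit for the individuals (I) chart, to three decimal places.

X̄ = (27.094 + 27.356 + 27.060 + 27.013 + 26.890 + 27.377 + 27.263 + 27.633 + 27.216) / 9 = 27.2113
Moving ranges: 0.262, 0.296, 0.047, 0.123, 0.487, 0.114, 0.370, 0.417; M̄R̄ = 2.1160 / 8 = 0.2645
LCL = X̄ − 3·M̄R̄/d₂ = 27.2113 − 3 × 0.2645 / 1.128 = 26.5079

26.508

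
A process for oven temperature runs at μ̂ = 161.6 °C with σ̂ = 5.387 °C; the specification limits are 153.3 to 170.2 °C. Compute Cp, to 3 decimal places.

Cp = (USL − LSL) / (6σ̂) = (170.2 − 153.3) / (6 × 5.387) = 16.9000 / 32.3220 = 0.5229

0.523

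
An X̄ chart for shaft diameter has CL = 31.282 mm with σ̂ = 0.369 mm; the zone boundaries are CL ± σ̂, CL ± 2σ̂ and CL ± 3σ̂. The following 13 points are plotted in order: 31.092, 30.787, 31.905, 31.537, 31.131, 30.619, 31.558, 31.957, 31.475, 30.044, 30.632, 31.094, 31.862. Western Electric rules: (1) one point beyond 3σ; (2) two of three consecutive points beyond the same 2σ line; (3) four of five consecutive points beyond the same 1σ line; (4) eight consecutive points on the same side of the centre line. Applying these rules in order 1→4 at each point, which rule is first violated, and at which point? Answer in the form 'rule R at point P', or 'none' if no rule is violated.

Zone of each point (C = within 1σ̂, B = 1σ̂–2σ̂, A = 2σ̂–3σ̂, * = beyond 3σ̂; sign = side of CL): 1:-C, 2:-B, 3:+B, 4:+C, 5:-C, 6:-B, 7:+C, 8:+B, 9:+C, 10:-*, 11:-B, 12:-C, 13:+B
Rule 1 (one point beyond the 3σ limits) is satisfied at point 10.

rule 1 at point 10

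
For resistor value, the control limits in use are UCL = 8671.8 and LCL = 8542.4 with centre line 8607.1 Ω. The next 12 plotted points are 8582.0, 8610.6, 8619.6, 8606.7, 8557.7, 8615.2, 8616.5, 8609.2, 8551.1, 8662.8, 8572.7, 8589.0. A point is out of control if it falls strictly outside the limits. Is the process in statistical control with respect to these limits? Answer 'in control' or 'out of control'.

in control

All 12 points lie within [8542.4, 8671.8].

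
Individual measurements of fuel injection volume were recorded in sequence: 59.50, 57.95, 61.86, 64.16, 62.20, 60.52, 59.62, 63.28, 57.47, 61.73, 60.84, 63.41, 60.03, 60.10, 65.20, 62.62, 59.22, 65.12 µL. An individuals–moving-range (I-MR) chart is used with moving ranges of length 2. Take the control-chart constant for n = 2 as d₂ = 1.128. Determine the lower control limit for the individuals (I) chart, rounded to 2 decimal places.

53.57

X̄ = (59.50 + 57.95 + 61.86 + 64.16 + 62.20 + 60.52 + 59.62 + 63.28 + 57.47 + 61.73 + 60.84 + 63.41 + 60.03 + 60.10 + 65.20 + 62.62 + 59.22 + 65.12) / 18 = 61.3794
Moving ranges: 1.55, 3.91, 2.30, 1.96, 1.68, 0.90, 3.66, 5.81, 4.26, 0.89, 2.57, 3.38, 0.07, 5.10, 2.58, 3.40, 5.90; M̄R̄ = 49.9200 / 17 = 2.9365
LCL = X̄ − 3·M̄R̄/d₂ = 61.3794 − 3 × 2.9365 / 1.128 = 53.5697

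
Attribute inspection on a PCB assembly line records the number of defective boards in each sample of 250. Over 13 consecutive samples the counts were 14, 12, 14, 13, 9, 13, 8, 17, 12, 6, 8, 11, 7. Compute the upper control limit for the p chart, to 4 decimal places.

p̄ = Σdᵢ / (k·n) = 144 / (13 × 250) = 0.04431
UCL = p̄ + 3·√(p̄(1−p̄)/n) = 0.04431 + 3 × √(0.04431×0.95569/250) = 0.04431 + 3 × 0.01301 = 0.08335

0.0834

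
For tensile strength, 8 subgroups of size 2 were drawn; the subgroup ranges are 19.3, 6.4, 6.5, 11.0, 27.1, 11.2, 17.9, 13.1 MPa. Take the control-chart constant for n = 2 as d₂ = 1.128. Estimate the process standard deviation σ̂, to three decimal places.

R̄ = (19.3 + 6.4 + 6.5 + 11.0 + 27.1 + 11.2 + 17.9 + 13.1) / 8 = 14.0625
σ̂ = R̄ / d₂ = 14.0625 / 1.128 = 12.4668

12.467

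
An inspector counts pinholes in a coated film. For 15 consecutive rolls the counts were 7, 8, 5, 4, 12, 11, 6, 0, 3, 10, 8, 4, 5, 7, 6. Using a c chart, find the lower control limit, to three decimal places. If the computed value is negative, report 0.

c̄ = (7 + 8 + 5 + 4 + 12 + 11 + 6 + 0 + 3 + 10 + 8 + 4 + 5 + 7 + 6) / 15 = 96 / 15 = 6.4000
LCL = c̄ − 3√c̄ = 6.4000 − 3 × 2.5298 = -1.1895 → 0 (cannot be negative)

0.000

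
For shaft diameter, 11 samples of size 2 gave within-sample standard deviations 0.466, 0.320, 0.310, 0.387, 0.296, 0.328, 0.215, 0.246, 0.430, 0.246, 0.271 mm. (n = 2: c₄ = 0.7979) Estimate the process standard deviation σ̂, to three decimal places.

s̄ = (0.466 + 0.320 + 0.310 + 0.387 + 0.296 + 0.328 + 0.215 + 0.246 + 0.430 + 0.246 + 0.271) / 11 = 0.3195
σ̂ = s̄ / c₄ = 0.3195 / 0.7979 = 0.4005

0.400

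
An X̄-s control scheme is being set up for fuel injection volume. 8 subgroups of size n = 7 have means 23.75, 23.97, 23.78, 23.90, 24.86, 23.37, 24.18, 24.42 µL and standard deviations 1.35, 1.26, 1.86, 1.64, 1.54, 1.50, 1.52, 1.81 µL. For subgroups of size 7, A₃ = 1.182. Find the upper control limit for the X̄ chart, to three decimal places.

X̄̄ = (23.75 + 23.97 + 23.78 + 23.90 + 24.86 + 23.37 + 24.18 + 24.42) / 8 = 24.0287
s̄ = (1.35 + 1.26 + 1.86 + 1.64 + 1.54 + 1.50 + 1.52 + 1.81) / 8 = 1.5600
UCL = X̄̄ + A₃·s̄ = 24.0287 + 1.182 × 1.5600 = 25.8727

25.873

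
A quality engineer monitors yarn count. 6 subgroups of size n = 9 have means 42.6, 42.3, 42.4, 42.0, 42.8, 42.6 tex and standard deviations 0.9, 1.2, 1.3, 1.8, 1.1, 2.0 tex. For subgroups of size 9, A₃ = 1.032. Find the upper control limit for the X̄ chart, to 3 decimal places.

43.878

X̄̄ = (42.6 + 42.3 + 42.4 + 42.0 + 42.8 + 42.6) / 6 = 42.4500
s̄ = (0.9 + 1.2 + 1.3 + 1.8 + 1.1 + 2.0) / 6 = 1.3833
UCL = X̄̄ + A₃·s̄ = 42.4500 + 1.032 × 1.3833 = 43.8776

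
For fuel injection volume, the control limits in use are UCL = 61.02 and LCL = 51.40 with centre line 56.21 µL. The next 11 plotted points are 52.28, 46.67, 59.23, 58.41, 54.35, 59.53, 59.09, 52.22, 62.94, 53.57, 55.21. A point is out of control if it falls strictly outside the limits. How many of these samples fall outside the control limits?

Compare each point to [51.40, 61.02]: sample 2 = 46.67 < LCL; sample 9 = 62.94 > UCL.

2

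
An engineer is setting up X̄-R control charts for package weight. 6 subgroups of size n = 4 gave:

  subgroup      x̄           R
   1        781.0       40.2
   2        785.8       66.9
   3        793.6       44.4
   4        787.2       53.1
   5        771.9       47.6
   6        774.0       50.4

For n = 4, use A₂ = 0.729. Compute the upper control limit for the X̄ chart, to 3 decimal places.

X̄̄ = (781.0 + 785.8 + 793.6 + 787.2 + 771.9 + 774.0) / 6 = 4693.5000 / 6 = 782.2500
R̄ = (40.2 + 66.9 + 44.4 + 53.1 + 47.6 + 50.4) / 6 = 302.6000 / 6 = 50.4333
UCL = X̄̄ + A₂·R̄ = 782.2500 + 0.729 × 50.4333 = 819.0159

819.016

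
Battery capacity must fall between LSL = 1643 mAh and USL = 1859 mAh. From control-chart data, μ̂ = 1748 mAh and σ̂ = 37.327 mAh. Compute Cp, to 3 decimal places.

Cp = (USL − LSL) / (6σ̂) = (1859 − 1643) / (6 × 37.327) = 216.0000 / 223.9620 = 0.9644

0.964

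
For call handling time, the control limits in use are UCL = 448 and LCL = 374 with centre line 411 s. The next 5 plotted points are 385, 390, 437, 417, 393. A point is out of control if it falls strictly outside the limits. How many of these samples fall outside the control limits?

All 5 points lie within [374, 448].

0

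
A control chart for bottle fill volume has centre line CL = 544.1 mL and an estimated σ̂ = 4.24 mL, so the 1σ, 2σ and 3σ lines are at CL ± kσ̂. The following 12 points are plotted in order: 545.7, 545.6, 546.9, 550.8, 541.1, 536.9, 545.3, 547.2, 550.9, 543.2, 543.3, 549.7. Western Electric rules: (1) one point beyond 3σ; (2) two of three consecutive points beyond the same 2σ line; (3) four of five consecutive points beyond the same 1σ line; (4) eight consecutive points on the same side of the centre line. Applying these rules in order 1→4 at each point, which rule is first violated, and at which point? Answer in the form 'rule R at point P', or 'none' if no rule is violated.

none

Zone of each point (C = within 1σ̂, B = 1σ̂–2σ̂, A = 2σ̂–3σ̂, * = beyond 3σ̂; sign = side of CL): 1:+C, 2:+C, 3:+C, 4:+B, 5:-C, 6:-B, 7:+C, 8:+C, 9:+B, 10:-C, 11:-C, 12:+B
No rule fires across all 12 points.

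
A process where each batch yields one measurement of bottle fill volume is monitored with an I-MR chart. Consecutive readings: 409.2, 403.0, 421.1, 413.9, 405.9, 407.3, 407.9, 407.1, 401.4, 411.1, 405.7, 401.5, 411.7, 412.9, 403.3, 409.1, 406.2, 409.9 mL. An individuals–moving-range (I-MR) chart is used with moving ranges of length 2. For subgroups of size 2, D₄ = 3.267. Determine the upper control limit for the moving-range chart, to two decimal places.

Moving ranges: 6.2, 18.1, 7.2, 8.0, 1.4, 0.6, 0.8, 5.7, 9.7, 5.4, 4.2, 10.2, 1.2, 9.6, 5.8, 2.9, 3.7; M̄R̄ = 100.7000 / 17 = 5.9235
UCL_MR = D₄·M̄R̄ = 3.267 × 5.9235 = 19.3522

19.35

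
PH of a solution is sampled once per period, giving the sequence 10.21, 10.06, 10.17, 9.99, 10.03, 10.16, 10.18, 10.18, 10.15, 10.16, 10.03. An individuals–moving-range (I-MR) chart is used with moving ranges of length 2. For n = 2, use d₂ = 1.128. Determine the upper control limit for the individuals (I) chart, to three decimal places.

X̄ = (10.21 + 10.06 + 10.17 + 9.99 + 10.03 + 10.16 + 10.18 + 10.18 + 10.15 + 10.16 + 10.03) / 11 = 10.1200
Moving ranges: 0.15, 0.11, 0.18, 0.04, 0.13, 0.02, 0.00, 0.03, 0.01, 0.13; M̄R̄ = 0.8000 / 10 = 0.0800
UCL = X̄ + 3·M̄R̄/d₂ = 10.1200 + 3 × 0.0800 / 1.128 = 10.3328

10.333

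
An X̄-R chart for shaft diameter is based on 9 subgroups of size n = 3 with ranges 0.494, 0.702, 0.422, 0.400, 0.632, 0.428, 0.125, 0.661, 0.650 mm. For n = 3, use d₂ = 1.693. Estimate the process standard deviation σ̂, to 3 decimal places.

R̄ = (0.494 + 0.702 + 0.422 + 0.400 + 0.632 + 0.428 + 0.125 + 0.661 + 0.650) / 9 = 0.5016
σ̂ = R̄ / d₂ = 0.5016 / 1.693 = 0.2963

0.296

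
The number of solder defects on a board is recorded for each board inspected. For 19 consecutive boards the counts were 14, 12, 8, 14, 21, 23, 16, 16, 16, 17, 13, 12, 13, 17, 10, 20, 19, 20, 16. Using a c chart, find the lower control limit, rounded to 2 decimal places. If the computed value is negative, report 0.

3.77

c̄ = (14 + 12 + 8 + 14 + 21 + 23 + 16 + 16 + 16 + 17 + 13 + 12 + 13 + 17 + 10 + 20 + 19 + 20 + 16) / 19 = 297 / 19 = 15.6316
LCL = c̄ − 3√c̄ = 15.6316 − 3 × 3.9537 = 3.7705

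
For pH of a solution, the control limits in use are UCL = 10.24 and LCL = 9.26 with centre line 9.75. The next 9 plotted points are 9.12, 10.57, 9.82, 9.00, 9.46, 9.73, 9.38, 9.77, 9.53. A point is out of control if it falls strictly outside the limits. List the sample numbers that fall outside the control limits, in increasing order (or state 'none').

1, 2, 4

Compare each point to [9.26, 10.24]: sample 1 = 9.12 < LCL; sample 2 = 10.57 > UCL; sample 4 = 9.00 < LCL.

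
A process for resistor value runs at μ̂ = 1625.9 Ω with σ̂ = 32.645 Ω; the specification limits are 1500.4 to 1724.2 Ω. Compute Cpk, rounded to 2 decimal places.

Cpu = (USL − μ̂) / (3σ̂) = (1724.2 − 1625.9) / (3 × 32.645) = 1.0037; Cpl = (μ̂ − LSL) / (3σ̂) = (1625.9 − 1500.4) / (3 × 32.645) = 1.2815; Cpk = min(Cpu, Cpl) = 1.0037

1.00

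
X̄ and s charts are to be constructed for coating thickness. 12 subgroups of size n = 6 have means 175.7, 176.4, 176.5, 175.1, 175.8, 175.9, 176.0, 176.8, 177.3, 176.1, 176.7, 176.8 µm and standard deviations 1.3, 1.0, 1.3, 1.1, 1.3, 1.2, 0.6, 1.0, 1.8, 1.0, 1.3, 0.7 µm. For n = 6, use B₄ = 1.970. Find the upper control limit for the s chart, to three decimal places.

2.233

s̄ = (1.3 + 1.0 + 1.3 + 1.1 + 1.3 + 1.2 + 0.6 + 1.0 + 1.8 + 1.0 + 1.3 + 0.7) / 12 = 1.1333
UCL_s = B₄·s̄ = 1.970 × 1.1333 = 2.2327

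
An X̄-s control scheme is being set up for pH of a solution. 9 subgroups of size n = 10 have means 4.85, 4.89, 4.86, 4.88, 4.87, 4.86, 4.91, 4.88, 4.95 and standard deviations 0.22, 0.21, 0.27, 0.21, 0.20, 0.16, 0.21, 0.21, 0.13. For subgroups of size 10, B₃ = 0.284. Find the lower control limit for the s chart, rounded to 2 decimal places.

0.06

s̄ = (0.22 + 0.21 + 0.27 + 0.21 + 0.20 + 0.16 + 0.21 + 0.21 + 0.13) / 9 = 0.2022
LCL_s = B₃·s̄ = 0.284 × 0.2022 = 0.0574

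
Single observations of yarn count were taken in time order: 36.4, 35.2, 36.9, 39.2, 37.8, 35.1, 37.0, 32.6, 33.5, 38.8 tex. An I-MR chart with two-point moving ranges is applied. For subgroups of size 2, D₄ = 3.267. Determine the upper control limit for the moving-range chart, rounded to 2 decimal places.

7.91

Moving ranges: 1.2, 1.7, 2.3, 1.4, 2.7, 1.9, 4.4, 0.9, 5.3; M̄R̄ = 21.8000 / 9 = 2.4222
UCL_MR = D₄·M̄R̄ = 3.267 × 2.4222 = 7.9134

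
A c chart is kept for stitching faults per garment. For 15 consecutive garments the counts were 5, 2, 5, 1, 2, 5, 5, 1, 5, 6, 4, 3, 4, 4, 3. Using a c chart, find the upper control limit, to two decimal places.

9.41

c̄ = (5 + 2 + 5 + 1 + 2 + 5 + 5 + 1 + 5 + 6 + 4 + 3 + 4 + 4 + 3) / 15 = 55 / 15 = 3.6667
UCL = c̄ + 3√c̄ = 3.6667 + 3 × √3.6667 = 3.6667 + 3 × 1.9149 = 9.4112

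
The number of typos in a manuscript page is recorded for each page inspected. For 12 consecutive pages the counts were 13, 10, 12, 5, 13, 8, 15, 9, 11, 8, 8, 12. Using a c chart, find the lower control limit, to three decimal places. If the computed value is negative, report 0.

c̄ = (13 + 10 + 12 + 5 + 13 + 8 + 15 + 9 + 11 + 8 + 8 + 12) / 12 = 124 / 12 = 10.3333
LCL = c̄ − 3√c̄ = 10.3333 − 3 × 3.2146 = 0.6897

0.690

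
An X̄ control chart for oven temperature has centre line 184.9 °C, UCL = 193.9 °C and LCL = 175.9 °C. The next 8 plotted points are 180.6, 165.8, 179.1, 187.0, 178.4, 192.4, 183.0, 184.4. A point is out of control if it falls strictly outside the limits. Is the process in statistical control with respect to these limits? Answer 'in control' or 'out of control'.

out of control

Compare each point to [175.9, 193.9]: sample 2 = 165.8 < LCL.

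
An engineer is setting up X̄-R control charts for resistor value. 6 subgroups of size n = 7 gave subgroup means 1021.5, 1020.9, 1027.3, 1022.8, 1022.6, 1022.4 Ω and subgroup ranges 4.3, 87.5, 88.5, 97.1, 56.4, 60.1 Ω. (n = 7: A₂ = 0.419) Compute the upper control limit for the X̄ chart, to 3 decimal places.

X̄̄ = (1021.5 + 1020.9 + 1027.3 + 1022.8 + 1022.6 + 1022.4) / 6 = 6137.5000 / 6 = 1022.9167
R̄ = (4.3 + 87.5 + 88.5 + 97.1 + 56.4 + 60.1) / 6 = 393.9000 / 6 = 65.6500
UCL = X̄̄ + A₂·R̄ = 1022.9167 + 0.419 × 65.6500 = 1050.4240

1050.424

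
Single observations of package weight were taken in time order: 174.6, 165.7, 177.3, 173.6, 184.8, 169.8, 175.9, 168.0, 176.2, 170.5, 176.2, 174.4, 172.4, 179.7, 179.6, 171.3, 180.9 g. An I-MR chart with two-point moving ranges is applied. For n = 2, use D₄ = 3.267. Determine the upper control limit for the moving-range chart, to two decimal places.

Moving ranges: 8.9, 11.6, 3.7, 11.2, 15.0, 6.1, 7.9, 8.2, 5.7, 5.7, 1.8, 2.0, 7.3, 0.1, 8.3, 9.6; M̄R̄ = 113.1000 / 16 = 7.0687
UCL_MR = D₄·M̄R̄ = 3.267 × 7.0687 = 23.0936

23.09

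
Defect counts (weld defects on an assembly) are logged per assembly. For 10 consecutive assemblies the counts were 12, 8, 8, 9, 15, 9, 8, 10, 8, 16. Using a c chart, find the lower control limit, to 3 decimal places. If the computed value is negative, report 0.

c̄ = (12 + 8 + 8 + 9 + 15 + 9 + 8 + 10 + 8 + 16) / 10 = 103 / 10 = 10.3000
LCL = c̄ − 3√c̄ = 10.3000 − 3 × 3.2094 = 0.6719

0.672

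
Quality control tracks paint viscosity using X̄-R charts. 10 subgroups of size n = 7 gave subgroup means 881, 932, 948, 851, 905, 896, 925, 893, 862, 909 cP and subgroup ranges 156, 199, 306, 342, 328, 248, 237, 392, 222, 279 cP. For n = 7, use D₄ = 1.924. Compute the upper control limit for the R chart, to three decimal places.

521.212

R̄ = (156 + 199 + 306 + 342 + 328 + 248 + 237 + 392 + 222 + 279) / 10 = 2709.0000 / 10 = 270.9000
UCL_R = D₄·R̄ = 1.924 × 270.9000 = 521.2116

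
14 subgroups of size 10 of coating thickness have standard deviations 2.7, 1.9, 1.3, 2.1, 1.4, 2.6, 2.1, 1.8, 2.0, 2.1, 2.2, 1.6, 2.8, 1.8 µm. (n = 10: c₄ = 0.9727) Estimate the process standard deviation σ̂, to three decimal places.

s̄ = (2.7 + 1.9 + 1.3 + 2.1 + 1.4 + 2.6 + 2.1 + 1.8 + 2.0 + 2.1 + 2.2 + 1.6 + 2.8 + 1.8) / 14 = 2.0286
σ̂ = s̄ / c₄ = 2.0286 / 0.9727 = 2.0855

2.086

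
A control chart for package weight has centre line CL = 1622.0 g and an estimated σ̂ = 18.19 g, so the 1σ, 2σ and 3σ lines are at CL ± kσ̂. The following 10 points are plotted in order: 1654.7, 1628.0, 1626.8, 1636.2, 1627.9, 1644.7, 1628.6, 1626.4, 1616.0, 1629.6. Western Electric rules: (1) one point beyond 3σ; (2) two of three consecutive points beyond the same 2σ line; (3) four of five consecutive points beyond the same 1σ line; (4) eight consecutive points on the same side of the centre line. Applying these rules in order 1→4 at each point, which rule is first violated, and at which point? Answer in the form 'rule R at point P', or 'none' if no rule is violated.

Zone of each point (C = within 1σ̂, B = 1σ̂–2σ̂, A = 2σ̂–3σ̂, * = beyond 3σ̂; sign = side of CL): 1:+B, 2:+C, 3:+C, 4:+C, 5:+C, 6:+B, 7:+C, 8:+C, 9:-C, 10:+C
Rule 4 (eight consecutive points on the same side of the centre line) is satisfied at point 8.

rule 4 at point 8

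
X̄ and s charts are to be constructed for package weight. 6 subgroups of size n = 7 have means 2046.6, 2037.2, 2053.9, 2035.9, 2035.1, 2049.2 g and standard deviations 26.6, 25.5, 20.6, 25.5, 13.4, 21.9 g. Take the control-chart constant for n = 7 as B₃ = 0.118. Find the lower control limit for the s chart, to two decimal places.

s̄ = (26.6 + 25.5 + 20.6 + 25.5 + 13.4 + 21.9) / 6 = 22.2500
LCL_s = B₃·s̄ = 0.118 × 22.2500 = 2.6255

2.63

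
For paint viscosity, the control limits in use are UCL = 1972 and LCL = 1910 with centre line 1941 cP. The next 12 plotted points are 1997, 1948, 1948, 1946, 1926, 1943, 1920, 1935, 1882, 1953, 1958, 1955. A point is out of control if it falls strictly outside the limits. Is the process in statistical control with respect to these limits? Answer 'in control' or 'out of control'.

Compare each point to [1910, 1972]: sample 1 = 1997 > UCL; sample 9 = 1882 < LCL.

out of control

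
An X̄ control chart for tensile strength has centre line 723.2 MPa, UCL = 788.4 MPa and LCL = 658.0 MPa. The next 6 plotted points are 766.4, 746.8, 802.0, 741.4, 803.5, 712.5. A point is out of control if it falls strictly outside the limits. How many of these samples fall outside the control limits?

2

Compare each point to [658.0, 788.4]: sample 3 = 802.0 > UCL; sample 5 = 803.5 > UCL.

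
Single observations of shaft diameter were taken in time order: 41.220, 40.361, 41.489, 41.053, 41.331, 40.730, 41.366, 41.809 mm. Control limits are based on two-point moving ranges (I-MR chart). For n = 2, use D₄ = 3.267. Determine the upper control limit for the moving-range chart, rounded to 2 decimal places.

Moving ranges: 0.859, 1.128, 0.436, 0.278, 0.601, 0.636, 0.443; M̄R̄ = 4.3810 / 7 = 0.6259
UCL_MR = D₄·M̄R̄ = 3.267 × 0.6259 = 2.0447

2.04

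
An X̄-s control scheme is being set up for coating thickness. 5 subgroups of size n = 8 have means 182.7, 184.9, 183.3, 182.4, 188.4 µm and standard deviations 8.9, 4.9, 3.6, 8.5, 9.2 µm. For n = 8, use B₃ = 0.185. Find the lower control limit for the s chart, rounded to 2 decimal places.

s̄ = (8.9 + 4.9 + 3.6 + 8.5 + 9.2) / 5 = 7.0200
LCL_s = B₃·s̄ = 0.185 × 7.0200 = 1.2987

1.30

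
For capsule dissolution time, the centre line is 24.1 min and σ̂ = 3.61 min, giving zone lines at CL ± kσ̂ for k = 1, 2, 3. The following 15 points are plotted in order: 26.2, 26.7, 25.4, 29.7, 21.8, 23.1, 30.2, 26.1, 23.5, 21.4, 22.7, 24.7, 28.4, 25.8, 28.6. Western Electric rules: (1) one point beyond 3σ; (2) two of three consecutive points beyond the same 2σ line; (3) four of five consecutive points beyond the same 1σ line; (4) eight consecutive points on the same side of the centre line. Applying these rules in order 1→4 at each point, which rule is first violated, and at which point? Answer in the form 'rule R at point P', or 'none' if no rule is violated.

none

Zone of each point (C = within 1σ̂, B = 1σ̂–2σ̂, A = 2σ̂–3σ̂, * = beyond 3σ̂; sign = side of CL): 1:+C, 2:+C, 3:+C, 4:+B, 5:-C, 6:-C, 7:+B, 8:+C, 9:-C, 10:-C, 11:-C, 12:+C, 13:+B, 14:+C, 15:+B
No rule fires across all 15 points.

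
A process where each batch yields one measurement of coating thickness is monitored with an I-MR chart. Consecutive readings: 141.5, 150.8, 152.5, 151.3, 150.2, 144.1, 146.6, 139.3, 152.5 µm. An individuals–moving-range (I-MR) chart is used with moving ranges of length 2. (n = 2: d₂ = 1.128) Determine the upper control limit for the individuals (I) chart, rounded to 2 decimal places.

161.74

X̄ = (141.5 + 150.8 + 152.5 + 151.3 + 150.2 + 144.1 + 146.6 + 139.3 + 152.5) / 9 = 147.6444
Moving ranges: 9.3, 1.7, 1.2, 1.1, 6.1, 2.5, 7.3, 13.2; M̄R̄ = 42.4000 / 8 = 5.3000
UCL = X̄ + 3·M̄R̄/d₂ = 147.6444 + 3 × 5.3000 / 1.128 = 161.7402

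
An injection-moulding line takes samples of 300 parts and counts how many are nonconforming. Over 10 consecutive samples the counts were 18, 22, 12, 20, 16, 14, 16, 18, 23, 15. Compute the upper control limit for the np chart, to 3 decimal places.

29.546

p̄ = Σdᵢ / (k·n) = 174 / (10 × 300) = 0.05800
UCL = np̄ + 3·√(np̄(1−p̄)) = 17.4000 + 3 × √(17.4000×0.94200) = 17.4000 + 3 × 4.0486 = 29.5457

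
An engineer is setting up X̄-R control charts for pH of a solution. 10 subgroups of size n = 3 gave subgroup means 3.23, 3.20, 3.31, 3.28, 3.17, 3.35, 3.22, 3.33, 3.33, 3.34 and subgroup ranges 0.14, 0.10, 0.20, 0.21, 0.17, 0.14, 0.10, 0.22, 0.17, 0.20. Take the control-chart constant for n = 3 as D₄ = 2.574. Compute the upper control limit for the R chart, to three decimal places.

0.425

R̄ = (0.14 + 0.10 + 0.20 + 0.21 + 0.17 + 0.14 + 0.10 + 0.22 + 0.17 + 0.20) / 10 = 1.6500 / 10 = 0.1650
UCL_R = D₄·R̄ = 2.574 × 0.1650 = 0.4247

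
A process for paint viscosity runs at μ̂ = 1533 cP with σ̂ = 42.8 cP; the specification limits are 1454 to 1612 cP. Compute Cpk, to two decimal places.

0.62

Cpu = (USL − μ̂) / (3σ̂) = (1612 − 1533) / (3 × 42.8) = 0.6153; Cpl = (μ̂ − LSL) / (3σ̂) = (1533 − 1454) / (3 × 42.8) = 0.6153; Cpk = min(Cpu, Cpl) = 0.6153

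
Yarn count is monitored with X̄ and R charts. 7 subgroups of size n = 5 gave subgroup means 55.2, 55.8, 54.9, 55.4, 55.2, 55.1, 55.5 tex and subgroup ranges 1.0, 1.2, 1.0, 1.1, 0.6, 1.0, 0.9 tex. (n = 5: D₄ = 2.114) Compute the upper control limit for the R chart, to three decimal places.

2.054

R̄ = (1.0 + 1.2 + 1.0 + 1.1 + 0.6 + 1.0 + 0.9) / 7 = 6.8000 / 7 = 0.9714
UCL_R = D₄·R̄ = 2.114 × 0.9714 = 2.0536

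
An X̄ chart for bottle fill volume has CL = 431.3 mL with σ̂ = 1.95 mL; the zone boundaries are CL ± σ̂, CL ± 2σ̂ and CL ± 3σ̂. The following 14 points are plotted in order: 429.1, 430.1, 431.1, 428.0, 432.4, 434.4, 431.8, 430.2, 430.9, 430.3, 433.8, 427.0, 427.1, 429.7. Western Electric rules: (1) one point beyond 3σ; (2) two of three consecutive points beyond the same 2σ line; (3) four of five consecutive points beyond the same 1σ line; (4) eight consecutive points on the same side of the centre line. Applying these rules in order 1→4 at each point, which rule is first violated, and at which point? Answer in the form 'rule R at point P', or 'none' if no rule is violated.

Zone of each point (C = within 1σ̂, B = 1σ̂–2σ̂, A = 2σ̂–3σ̂, * = beyond 3σ̂; sign = side of CL): 1:-B, 2:-C, 3:-C, 4:-B, 5:+C, 6:+B, 7:+C, 8:-C, 9:-C, 10:-C, 11:+B, 12:-A, 13:-A, 14:-C
Rule 2 (two of three consecutive points beyond the same 2σ limit) is satisfied at point 13.

rule 2 at point 13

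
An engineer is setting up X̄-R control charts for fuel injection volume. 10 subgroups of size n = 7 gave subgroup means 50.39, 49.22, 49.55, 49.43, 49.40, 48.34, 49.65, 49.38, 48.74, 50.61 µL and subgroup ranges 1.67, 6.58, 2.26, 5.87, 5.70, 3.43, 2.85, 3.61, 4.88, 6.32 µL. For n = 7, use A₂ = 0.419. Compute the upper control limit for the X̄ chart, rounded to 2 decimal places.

X̄̄ = (50.39 + 49.22 + 49.55 + 49.43 + 49.40 + 48.34 + 49.65 + 49.38 + 48.74 + 50.61) / 10 = 494.7100 / 10 = 49.4710
R̄ = (1.67 + 6.58 + 2.26 + 5.87 + 5.70 + 3.43 + 2.85 + 3.61 + 4.88 + 6.32) / 10 = 43.1700 / 10 = 4.3170
UCL = X̄̄ + A₂·R̄ = 49.4710 + 0.419 × 4.3170 = 51.2798

51.28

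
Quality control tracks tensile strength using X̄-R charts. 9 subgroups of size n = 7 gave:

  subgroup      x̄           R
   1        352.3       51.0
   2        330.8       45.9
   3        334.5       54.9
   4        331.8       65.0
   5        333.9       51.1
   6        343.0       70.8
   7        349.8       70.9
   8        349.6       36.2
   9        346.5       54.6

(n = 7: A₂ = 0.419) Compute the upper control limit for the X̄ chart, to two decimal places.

X̄̄ = (352.3 + 330.8 + 334.5 + 331.8 + 333.9 + 343.0 + 349.8 + 349.6 + 346.5) / 9 = 3072.2000 / 9 = 341.3556
R̄ = (51.0 + 45.9 + 54.9 + 65.0 + 51.1 + 70.8 + 70.9 + 36.2 + 54.6) / 9 = 500.4000 / 9 = 55.6000
UCL = X̄̄ + A₂·R̄ = 341.3556 + 0.419 × 55.6000 = 364.6520

364.65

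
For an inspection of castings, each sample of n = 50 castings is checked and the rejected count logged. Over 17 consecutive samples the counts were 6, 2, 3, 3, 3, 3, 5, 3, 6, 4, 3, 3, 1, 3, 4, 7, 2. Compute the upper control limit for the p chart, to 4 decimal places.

0.1813

p̄ = Σdᵢ / (k·n) = 61 / (17 × 50) = 0.07176
UCL = p̄ + 3·√(p̄(1−p̄)/n) = 0.07176 + 3 × √(0.07176×0.92824/50) = 0.07176 + 3 × 0.03650 = 0.18127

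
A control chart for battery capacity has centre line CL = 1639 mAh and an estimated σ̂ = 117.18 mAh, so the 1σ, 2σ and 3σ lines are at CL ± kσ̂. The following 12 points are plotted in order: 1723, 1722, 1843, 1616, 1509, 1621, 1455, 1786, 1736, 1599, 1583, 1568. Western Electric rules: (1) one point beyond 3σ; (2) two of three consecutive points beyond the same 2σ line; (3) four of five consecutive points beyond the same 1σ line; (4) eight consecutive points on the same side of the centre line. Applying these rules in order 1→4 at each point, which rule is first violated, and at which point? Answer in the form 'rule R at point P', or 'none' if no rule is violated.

none

Zone of each point (C = within 1σ̂, B = 1σ̂–2σ̂, A = 2σ̂–3σ̂, * = beyond 3σ̂; sign = side of CL): 1:+C, 2:+C, 3:+B, 4:-C, 5:-B, 6:-C, 7:-B, 8:+B, 9:+C, 10:-C, 11:-C, 12:-C
No rule fires across all 12 points.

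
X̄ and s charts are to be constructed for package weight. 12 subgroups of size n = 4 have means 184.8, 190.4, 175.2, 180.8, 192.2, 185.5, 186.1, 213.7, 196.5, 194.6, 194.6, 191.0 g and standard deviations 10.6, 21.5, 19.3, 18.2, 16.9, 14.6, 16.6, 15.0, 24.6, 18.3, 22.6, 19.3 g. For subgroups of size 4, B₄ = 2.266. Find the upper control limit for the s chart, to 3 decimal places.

s̄ = (10.6 + 21.5 + 19.3 + 18.2 + 16.9 + 14.6 + 16.6 + 15.0 + 24.6 + 18.3 + 22.6 + 19.3) / 12 = 18.1250
UCL_s = B₄·s̄ = 2.266 × 18.1250 = 41.0712

41.071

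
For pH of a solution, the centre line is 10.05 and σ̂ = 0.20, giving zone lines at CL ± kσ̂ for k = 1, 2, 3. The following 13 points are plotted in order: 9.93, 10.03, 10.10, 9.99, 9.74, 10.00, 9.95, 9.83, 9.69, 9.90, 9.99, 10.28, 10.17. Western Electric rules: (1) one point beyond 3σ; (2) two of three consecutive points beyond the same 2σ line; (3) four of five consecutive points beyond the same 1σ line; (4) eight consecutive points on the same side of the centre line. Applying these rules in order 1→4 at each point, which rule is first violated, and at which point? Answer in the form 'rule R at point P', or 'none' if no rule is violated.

Zone of each point (C = within 1σ̂, B = 1σ̂–2σ̂, A = 2σ̂–3σ̂, * = beyond 3σ̂; sign = side of CL): 1:-C, 2:-C, 3:+C, 4:-C, 5:-B, 6:-C, 7:-C, 8:-B, 9:-B, 10:-C, 11:-C, 12:+B, 13:+C
Rule 4 (eight consecutive points on the same side of the centre line) is satisfied at point 11.

rule 4 at point 11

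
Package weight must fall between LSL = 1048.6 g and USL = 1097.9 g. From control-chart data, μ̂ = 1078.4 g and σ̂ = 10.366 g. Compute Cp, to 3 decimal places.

0.793

Cp = (USL − LSL) / (6σ̂) = (1097.9 − 1048.6) / (6 × 10.366) = 49.3000 / 62.1960 = 0.7927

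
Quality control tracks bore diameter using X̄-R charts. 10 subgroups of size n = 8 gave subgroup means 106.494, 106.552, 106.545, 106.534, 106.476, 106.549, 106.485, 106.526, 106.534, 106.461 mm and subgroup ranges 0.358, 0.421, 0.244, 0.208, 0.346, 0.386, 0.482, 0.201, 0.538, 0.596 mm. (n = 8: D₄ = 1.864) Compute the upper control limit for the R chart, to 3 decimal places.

R̄ = (0.358 + 0.421 + 0.244 + 0.208 + 0.346 + 0.386 + 0.482 + 0.201 + 0.538 + 0.596) / 10 = 3.7800 / 10 = 0.3780
UCL_R = D₄·R̄ = 1.864 × 0.3780 = 0.7046

0.705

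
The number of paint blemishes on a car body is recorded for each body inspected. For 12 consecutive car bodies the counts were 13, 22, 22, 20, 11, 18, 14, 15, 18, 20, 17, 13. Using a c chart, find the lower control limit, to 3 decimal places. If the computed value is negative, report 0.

4.578

c̄ = (13 + 22 + 22 + 20 + 11 + 18 + 14 + 15 + 18 + 20 + 17 + 13) / 12 = 203 / 12 = 16.9167
LCL = c̄ − 3√c̄ = 16.9167 − 3 × 4.1130 = 4.5777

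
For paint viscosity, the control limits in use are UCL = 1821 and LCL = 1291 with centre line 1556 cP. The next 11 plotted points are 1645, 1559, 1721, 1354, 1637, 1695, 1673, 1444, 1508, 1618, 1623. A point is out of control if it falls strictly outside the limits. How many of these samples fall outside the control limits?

All 11 points lie within [1291, 1821].

0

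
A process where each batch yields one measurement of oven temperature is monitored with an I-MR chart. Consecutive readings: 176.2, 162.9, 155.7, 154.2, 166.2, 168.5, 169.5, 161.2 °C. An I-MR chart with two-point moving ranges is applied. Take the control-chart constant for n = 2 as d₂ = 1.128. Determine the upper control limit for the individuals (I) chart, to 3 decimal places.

X̄ = (176.2 + 162.9 + 155.7 + 154.2 + 166.2 + 168.5 + 169.5 + 161.2) / 8 = 164.3000
Moving ranges: 13.3, 7.2, 1.5, 12.0, 2.3, 1.0, 8.3; M̄R̄ = 45.6000 / 7 = 6.5143
UCL = X̄ + 3·M̄R̄/d₂ = 164.3000 + 3 × 6.5143 / 1.128 = 181.6252

181.625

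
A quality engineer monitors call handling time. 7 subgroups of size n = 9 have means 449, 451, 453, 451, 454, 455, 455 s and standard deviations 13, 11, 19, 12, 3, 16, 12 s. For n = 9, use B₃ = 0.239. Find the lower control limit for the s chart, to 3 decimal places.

2.936

s̄ = (13 + 11 + 19 + 12 + 3 + 16 + 12) / 7 = 12.2857
LCL_s = B₃·s̄ = 0.239 × 12.2857 = 2.9363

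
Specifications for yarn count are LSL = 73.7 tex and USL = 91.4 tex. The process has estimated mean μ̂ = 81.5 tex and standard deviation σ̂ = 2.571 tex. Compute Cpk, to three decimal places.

1.011

Cpu = (USL − μ̂) / (3σ̂) = (91.4 − 81.5) / (3 × 2.571) = 1.2835; Cpl = (μ̂ − LSL) / (3σ̂) = (81.5 − 73.7) / (3 × 2.571) = 1.0113; Cpk = min(Cpu, Cpl) = 1.0113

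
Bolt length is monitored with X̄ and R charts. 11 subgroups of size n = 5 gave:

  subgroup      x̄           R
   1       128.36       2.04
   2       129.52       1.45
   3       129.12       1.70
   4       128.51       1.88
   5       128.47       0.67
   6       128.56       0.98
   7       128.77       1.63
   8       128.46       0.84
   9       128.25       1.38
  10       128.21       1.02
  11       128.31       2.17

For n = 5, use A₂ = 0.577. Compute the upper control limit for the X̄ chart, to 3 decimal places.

129.421

X̄̄ = (128.36 + 129.52 + 129.12 + 128.51 + 128.47 + 128.56 + 128.77 + 128.46 + 128.25 + 128.21 + 128.31) / 11 = 1414.5400 / 11 = 128.5945
R̄ = (2.04 + 1.45 + 1.70 + 1.88 + 0.67 + 0.98 + 1.63 + 0.84 + 1.38 + 1.02 + 2.17) / 11 = 15.7600 / 11 = 1.4327
UCL = X̄̄ + A₂·R̄ = 128.5945 + 0.577 × 1.4327 = 129.4212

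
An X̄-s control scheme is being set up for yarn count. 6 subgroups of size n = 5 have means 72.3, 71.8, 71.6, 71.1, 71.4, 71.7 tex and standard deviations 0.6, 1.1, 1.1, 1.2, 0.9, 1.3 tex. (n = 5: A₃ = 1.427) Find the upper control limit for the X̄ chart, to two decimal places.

X̄̄ = (72.3 + 71.8 + 71.6 + 71.1 + 71.4 + 71.7) / 6 = 71.6500
s̄ = (0.6 + 1.1 + 1.1 + 1.2 + 0.9 + 1.3) / 6 = 1.0333
UCL = X̄̄ + A₃·s̄ = 71.6500 + 1.427 × 1.0333 = 73.1246

73.12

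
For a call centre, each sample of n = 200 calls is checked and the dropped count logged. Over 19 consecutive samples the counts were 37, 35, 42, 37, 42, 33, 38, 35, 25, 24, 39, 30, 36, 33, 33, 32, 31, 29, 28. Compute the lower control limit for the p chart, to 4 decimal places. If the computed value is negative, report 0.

p̄ = Σdᵢ / (k·n) = 639 / (19 × 200) = 0.16816
LCL = p̄ − 3·√(p̄(1−p̄)/n) = 0.16816 − 3 × 0.02645 = 0.08882

0.0888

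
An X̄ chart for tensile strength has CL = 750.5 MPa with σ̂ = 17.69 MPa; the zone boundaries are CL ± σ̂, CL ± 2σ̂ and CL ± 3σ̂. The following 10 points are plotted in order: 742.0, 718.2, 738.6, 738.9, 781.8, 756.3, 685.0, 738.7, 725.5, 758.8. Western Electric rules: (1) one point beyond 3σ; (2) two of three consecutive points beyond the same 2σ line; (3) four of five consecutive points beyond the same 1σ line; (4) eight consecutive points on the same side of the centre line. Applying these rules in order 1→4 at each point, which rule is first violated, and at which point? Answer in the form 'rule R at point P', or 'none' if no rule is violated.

rule 1 at point 7

Zone of each point (C = within 1σ̂, B = 1σ̂–2σ̂, A = 2σ̂–3σ̂, * = beyond 3σ̂; sign = side of CL): 1:-C, 2:-B, 3:-C, 4:-C, 5:+B, 6:+C, 7:-*, 8:-C, 9:-B, 10:+C
Rule 1 (one point beyond the 3σ limits) is satisfied at point 7.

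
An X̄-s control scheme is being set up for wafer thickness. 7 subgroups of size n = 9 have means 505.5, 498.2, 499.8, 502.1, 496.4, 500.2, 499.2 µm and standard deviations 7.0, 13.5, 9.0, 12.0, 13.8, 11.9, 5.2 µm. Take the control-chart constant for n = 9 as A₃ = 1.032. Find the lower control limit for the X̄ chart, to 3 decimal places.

X̄̄ = (505.5 + 498.2 + 499.8 + 502.1 + 496.4 + 500.2 + 499.2) / 7 = 500.2000
s̄ = (7.0 + 13.5 + 9.0 + 12.0 + 13.8 + 11.9 + 5.2) / 7 = 10.3429
LCL = X̄̄ − A₃·s̄ = 500.2000 − 1.032 × 10.3429 = 489.5262

489.526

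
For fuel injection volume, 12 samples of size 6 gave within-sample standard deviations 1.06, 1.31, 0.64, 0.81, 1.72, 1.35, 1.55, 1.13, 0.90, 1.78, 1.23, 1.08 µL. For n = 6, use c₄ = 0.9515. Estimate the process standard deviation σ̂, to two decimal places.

s̄ = (1.06 + 1.31 + 0.64 + 0.81 + 1.72 + 1.35 + 1.55 + 1.13 + 0.90 + 1.78 + 1.23 + 1.08) / 12 = 1.2133
σ̂ = s̄ / c₄ = 1.2133 / 0.9515 = 1.2752

1.28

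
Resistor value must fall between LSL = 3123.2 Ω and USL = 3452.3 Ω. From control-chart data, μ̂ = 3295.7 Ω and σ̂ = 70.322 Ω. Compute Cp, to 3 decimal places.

Cp = (USL − LSL) / (6σ̂) = (3452.3 − 3123.2) / (6 × 70.322) = 329.1000 / 421.9320 = 0.7800

0.780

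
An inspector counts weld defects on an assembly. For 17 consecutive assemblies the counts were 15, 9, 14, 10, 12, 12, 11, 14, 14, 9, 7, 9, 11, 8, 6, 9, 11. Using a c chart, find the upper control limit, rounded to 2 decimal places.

20.44

c̄ = (15 + 9 + 14 + 10 + 12 + 12 + 11 + 14 + 14 + 9 + 7 + 9 + 11 + 8 + 6 + 9 + 11) / 17 = 181 / 17 = 10.6471
UCL = c̄ + 3√c̄ = 10.6471 + 3 × √10.6471 = 10.6471 + 3 × 3.2630 = 20.4360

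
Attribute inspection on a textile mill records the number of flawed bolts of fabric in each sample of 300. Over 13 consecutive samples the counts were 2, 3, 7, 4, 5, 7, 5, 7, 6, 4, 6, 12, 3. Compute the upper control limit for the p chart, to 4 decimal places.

p̄ = Σdᵢ / (k·n) = 71 / (13 × 300) = 0.01821
UCL = p̄ + 3·√(p̄(1−p̄)/n) = 0.01821 + 3 × √(0.01821×0.98179/300) = 0.01821 + 3 × 0.00772 = 0.04136

0.0414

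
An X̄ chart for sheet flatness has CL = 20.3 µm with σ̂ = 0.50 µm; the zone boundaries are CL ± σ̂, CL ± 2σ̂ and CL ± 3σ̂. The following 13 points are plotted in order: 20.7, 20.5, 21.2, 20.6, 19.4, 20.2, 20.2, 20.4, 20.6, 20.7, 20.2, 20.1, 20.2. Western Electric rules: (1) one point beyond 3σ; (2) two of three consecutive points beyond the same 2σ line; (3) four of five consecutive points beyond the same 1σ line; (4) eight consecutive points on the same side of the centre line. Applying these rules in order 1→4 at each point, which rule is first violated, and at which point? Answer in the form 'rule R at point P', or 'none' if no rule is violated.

none

Zone of each point (C = within 1σ̂, B = 1σ̂–2σ̂, A = 2σ̂–3σ̂, * = beyond 3σ̂; sign = side of CL): 1:+C, 2:+C, 3:+B, 4:+C, 5:-B, 6:-C, 7:-C, 8:+C, 9:+C, 10:+C, 11:-C, 12:-C, 13:-C
No rule fires across all 13 points.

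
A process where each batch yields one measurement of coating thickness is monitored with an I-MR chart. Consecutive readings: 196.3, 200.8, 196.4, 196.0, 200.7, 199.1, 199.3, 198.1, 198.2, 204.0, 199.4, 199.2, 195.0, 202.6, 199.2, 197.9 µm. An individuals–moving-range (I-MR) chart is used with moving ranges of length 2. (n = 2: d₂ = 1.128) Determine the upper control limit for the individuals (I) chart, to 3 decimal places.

206.724

X̄ = (196.3 + 200.8 + 196.4 + 196.0 + 200.7 + 199.1 + 199.3 + 198.1 + 198.2 + 204.0 + 199.4 + 199.2 + 195.0 + 202.6 + 199.2 + 197.9) / 16 = 198.8875
Moving ranges: 4.5, 4.4, 0.4, 4.7, 1.6, 0.2, 1.2, 0.1, 5.8, 4.6, 0.2, 4.2, 7.6, 3.4, 1.3; M̄R̄ = 44.2000 / 15 = 2.9467
UCL = X̄ + 3·M̄R̄/d₂ = 198.8875 + 3 × 2.9467 / 1.128 = 206.7244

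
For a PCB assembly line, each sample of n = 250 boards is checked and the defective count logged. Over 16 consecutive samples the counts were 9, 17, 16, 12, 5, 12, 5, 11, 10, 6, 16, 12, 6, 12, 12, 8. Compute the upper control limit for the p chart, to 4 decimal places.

p̄ = Σdᵢ / (k·n) = 169 / (16 × 250) = 0.04225
UCL = p̄ + 3·√(p̄(1−p̄)/n) = 0.04225 + 3 × √(0.04225×0.95775/250) = 0.04225 + 3 × 0.01272 = 0.08042

0.0804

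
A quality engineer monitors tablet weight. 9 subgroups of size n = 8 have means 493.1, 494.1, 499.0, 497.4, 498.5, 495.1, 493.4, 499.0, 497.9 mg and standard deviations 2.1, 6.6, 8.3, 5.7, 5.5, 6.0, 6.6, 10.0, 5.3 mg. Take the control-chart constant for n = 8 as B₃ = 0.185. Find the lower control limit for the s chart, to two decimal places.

1.15

s̄ = (2.1 + 6.6 + 8.3 + 5.7 + 5.5 + 6.0 + 6.6 + 10.0 + 5.3) / 9 = 6.2333
LCL_s = B₃·s̄ = 0.185 × 6.2333 = 1.1532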